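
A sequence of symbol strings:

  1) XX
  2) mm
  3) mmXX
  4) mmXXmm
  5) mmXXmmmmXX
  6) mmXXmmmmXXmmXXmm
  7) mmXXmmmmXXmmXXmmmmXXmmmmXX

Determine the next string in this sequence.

From term 3 onward, concatenate the last term with the second-to-last: mm·XX = mmXX, mmXX·mm = mmXXmm, …
So term 8 is mmXXmmmmXXmmXXmmmmXXmmmmXX·mmXXmmmmXXmmXXmm.

mmXXmmmmXXmmXXmmmmXXmmmmXXmmXXmmmmXXmmXXmm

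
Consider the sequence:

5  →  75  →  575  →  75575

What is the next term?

57575575

This is a Fibonacci-style word recurrence s(k) = s(k−2)·s(k−1): e.g. 5·75 = 575.
Continuing: 575 · 75575 gives term 5.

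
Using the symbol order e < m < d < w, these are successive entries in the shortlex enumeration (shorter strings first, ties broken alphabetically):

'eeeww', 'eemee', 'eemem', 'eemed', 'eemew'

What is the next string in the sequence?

eemme

Find the rightmost character of eemew below w, bump it to the next letter, and reset everything to its right to e.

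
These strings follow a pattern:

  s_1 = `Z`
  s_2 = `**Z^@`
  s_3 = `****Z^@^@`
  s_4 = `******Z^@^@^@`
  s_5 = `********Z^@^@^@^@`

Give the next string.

**********Z^@^@^@^@^@

Each term wraps the previous one in ** on the left and ^@ on the right.
So the next term is **·********Z^@^@^@^@·^@.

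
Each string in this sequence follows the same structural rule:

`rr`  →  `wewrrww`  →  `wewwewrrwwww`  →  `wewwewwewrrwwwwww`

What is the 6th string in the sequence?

Every step adds wew to the front and ww to the end of the previous string.
From wewwewwewrrwwwwww, 2 further steps: wewwewwewrrwwwwww → wewwewwewwewrrwwwwwwww → (answer).

wewwewwewwewwewrrwwwwwwwwww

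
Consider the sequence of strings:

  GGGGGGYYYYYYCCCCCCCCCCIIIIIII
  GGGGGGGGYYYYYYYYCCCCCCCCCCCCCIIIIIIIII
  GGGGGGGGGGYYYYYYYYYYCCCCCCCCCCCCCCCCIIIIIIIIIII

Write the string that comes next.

The n-th term is 2n G's then 2n Y's then 3n+1 C's then 2n+1 I's, where the shown terms are n = 3, 4, 5.
At n = 6 the blocks have lengths 12, 12, 19, 13.

GGGGGGGGGGGGYYYYYYYYYYYYCCCCCCCCCCCCCCCCCCCIIIIIIIIIIIII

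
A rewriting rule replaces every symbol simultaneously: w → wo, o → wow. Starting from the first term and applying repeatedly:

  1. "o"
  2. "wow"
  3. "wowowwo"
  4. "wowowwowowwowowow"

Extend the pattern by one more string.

wowowwowowwowowowwowowwowowowwowowwowowwo

Applying the rule to each of the 17 symbols of wowowwowowwowowow gives the pieces wo wow wo wow wo wo wow wo wow wo wo wow wo wow wo wow wo, which concatenate to the answer.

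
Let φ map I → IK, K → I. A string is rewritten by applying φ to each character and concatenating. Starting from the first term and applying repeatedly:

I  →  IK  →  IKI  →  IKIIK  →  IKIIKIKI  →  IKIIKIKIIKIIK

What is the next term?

IKIIKIKIIKIIKIKIIKIKI

φ(IKIIKIKIIKIIK) expands symbol-by-symbol to IK I IK IK I IK I IK IK I IK IK I; joining the 13 pieces gives the next term.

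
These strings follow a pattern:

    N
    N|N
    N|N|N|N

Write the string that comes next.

Each string is two copies of the previous one joined by '|'.
Doubling N|N|N|N with '|' between the halves:

N|N|N|N|N|N|N|N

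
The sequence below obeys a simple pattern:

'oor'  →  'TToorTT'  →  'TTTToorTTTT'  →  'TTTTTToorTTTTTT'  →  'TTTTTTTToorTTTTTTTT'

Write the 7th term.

TTTTTTTTTTTToorTTTTTTTTTTTT

Every step adds TT to the front and TT to the end of the previous string.
From TTTTTTTToorTTTTTTTT, 2 further steps: TTTTTTTToorTTTTTTTT → TTTTTTTTTToorTTTTTTTTTT → (answer).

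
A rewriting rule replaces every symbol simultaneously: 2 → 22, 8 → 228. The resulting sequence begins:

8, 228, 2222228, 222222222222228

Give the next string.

2222222222222222222222222222228

φ(222222222222228) expands symbol-by-symbol to 22 22 22 22 22 22 22 22 22 22 22 22 22 22 228; joining the 15 pieces gives the next term.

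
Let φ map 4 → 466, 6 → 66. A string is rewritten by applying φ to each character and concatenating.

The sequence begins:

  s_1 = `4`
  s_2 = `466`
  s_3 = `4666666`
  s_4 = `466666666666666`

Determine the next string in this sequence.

Rewriting the 15 symbols of 466666666666666 one by one yields 466 66 66 66 66 66 66 66 66 66 66 66 66 66 66; concatenated:

4666666666666666666666666666666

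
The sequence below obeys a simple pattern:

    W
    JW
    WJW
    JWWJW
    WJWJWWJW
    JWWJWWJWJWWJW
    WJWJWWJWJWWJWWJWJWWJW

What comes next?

JWWJWWJWJWWJWWJWJWWJWJWWJWWJWJWWJW

This is a Fibonacci-style word recurrence s(k) = s(k−2)·s(k−1): e.g. W·JW = WJW.
So term 8 is JWWJWWJWJWWJW·WJWJWWJWJWWJWWJWJWWJW.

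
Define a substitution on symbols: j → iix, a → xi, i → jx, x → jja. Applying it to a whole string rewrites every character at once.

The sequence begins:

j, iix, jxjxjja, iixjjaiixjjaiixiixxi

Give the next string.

jxjxjjaiixiixxijxjxjjaiixiixxijxjxjjajxjxjjajjajx

Replace each of the 20 characters of iixjjaiixjjaiixiixxi in place — jx jx jja iix iix xi jx jx jja iix iix xi jx jx jja jx jx jja jja jx — and concatenate.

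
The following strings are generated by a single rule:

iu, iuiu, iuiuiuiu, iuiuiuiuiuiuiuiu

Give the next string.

s(k+1) = s(k)·s(k) — each term doubles the last.
Doubling iuiuiuiuiuiuiuiu:

iuiuiuiuiuiuiuiuiuiuiuiuiuiuiuiu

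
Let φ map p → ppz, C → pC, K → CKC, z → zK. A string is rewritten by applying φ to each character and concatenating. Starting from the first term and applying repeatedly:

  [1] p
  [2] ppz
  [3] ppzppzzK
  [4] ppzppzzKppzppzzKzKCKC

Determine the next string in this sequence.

ppzppzzKppzppzzKzKCKCppzppzzKppzppzzKzKCKCzKCKCpCCKCpC

Applying the rule to each of the 21 symbols of ppzppzzKppzppzzKzKCKC gives the pieces ppz ppz zK ppz ppz zK zK CKC ppz ppz zK ppz ppz zK zK CKC zK CKC pC CKC pC, which concatenate to the answer.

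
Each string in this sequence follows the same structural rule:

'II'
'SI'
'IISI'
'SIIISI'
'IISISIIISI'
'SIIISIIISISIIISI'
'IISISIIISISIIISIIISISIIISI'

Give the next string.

From term 3 onward, concatenate the second-to-last term with the last: II·SI = IISI, SI·IISI = SIIISI, …
So term 8 is SIIISIIISISIIISI·IISISIIISISIIISIIISISIIISI.

SIIISIIISISIIISIIISISIIISISIIISIIISISIIISI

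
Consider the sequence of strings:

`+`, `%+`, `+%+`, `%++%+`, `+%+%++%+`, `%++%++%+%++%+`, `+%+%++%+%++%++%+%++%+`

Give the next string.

From term 3 onward, concatenate the second-to-last term with the last: +·%+ = +%+, %+·+%+ = %++%+, …
So term 8 is %++%++%+%++%+·+%+%++%+%++%++%+%++%+.

%++%++%+%++%++%+%++%+%++%++%+%++%+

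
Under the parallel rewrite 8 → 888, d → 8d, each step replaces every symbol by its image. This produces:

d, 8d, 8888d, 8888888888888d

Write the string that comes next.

8888888888888888888888888888888888888888d

Applying the rule to each of the 14 symbols of 8888888888888d gives the pieces 888 888 888 888 888 888 888 888 888 888 888 888 888 8d, which concatenate to the answer.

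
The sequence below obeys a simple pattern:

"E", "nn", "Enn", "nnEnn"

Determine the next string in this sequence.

EnnnnEnn

Each term (from the third on) is the two preceding terms concatenated in order: term 3 = E·nn = Enn.
So term 5 is Enn·nnEnn.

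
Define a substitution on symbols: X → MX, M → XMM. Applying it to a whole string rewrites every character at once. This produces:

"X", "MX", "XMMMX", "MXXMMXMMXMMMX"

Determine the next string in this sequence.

XMMMXMXXMMXMMMXXMMXMMMXXMMXMMXMMMX

φ(MXXMMXMMXMMMX) expands symbol-by-symbol to XMM MX MX XMM XMM MX XMM XMM MX XMM XMM XMM MX; joining the 13 pieces gives the next term.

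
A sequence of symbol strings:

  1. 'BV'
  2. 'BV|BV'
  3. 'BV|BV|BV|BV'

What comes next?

BV|BV|BV|BV|BV|BV|BV|BV

Every step duplicates the string with '|' between the halves.
So the next term is two copies of BV|BV|BV|BV with '|' between the halves.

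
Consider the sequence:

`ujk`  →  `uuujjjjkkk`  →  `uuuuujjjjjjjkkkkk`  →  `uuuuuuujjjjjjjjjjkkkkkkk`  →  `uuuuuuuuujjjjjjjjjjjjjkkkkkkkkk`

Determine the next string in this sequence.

Reading off run lengths: u runs 1, 3, 5, 7, 9; j runs 1, 4, 7, 10, 13; k runs 1, 3, 5, 7, 9 — each is linear in n (n = 1, 2, …).
At n = 6 the blocks have lengths 11, 16, 11.

uuuuuuuuuuujjjjjjjjjjjjjjjjkkkkkkkkkkk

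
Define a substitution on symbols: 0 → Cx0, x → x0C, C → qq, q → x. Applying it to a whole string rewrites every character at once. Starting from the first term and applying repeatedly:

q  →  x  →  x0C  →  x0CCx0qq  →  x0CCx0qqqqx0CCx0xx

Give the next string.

x0CCx0qqqqx0CCx0xxxxx0CCx0qqqqx0CCx0x0Cx0C

Replace each of the 18 characters of x0CCx0qqqqx0CCx0xx in place — x0C Cx0 qq qq x0C Cx0 x x x x x0C Cx0 qq qq x0C Cx0 x0C x0C — and concatenate.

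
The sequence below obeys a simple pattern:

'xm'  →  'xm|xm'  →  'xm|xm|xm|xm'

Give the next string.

s(k+1) = s(k)·|·s(k) — each term doubles the last with '|' between the halves.
Doubling xm|xm|xm|xm with '|' between the halves:

xm|xm|xm|xm|xm|xm|xm|xm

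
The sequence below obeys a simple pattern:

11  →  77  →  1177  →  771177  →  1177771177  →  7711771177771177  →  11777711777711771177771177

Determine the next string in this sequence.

771177117777117711777711777711771177771177

From term 3 onward, concatenate the second-to-last term with the last: 11·77 = 1177, 77·1177 = 771177, …
So term 8 is 7711771177771177·11777711777711771177771177.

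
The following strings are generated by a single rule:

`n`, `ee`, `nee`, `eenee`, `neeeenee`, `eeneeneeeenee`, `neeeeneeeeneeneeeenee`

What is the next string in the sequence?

eeneeneeeeneeneeeeneeeeneeneeeenee

This is a Fibonacci-style word recurrence s(k) = s(k−2)·s(k−1): e.g. n·ee = nee.
So term 8 is eeneeneeeenee·neeeeneeeeneeneeeenee.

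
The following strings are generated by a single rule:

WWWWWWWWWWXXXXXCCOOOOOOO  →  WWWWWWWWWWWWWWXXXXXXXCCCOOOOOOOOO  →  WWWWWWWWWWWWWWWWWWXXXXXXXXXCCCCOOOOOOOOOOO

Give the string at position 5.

The n-th term is 4n-2 W's then 2n-1 X's then n-1 C's then 2n+1 O's, where the shown terms are n = 3, 4, 5.
At n = 7 the blocks have lengths 26, 13, 6, 15.

WWWWWWWWWWWWWWWWWWWWWWWWWWXXXXXXXXXXXXXCCCCCCOOOOOOOOOOOOOOO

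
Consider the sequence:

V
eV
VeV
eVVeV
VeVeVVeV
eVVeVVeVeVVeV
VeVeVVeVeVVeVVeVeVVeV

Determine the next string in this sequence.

This is a Fibonacci-style word recurrence s(k) = s(k−2)·s(k−1): e.g. V·eV = VeV.
The next term joins eVVeVVeVeVVeV and VeVeVVeVeVVeVVeVeVVeV.

eVVeVVeVeVVeVVeVeVVeVeVVeVVeVeVVeV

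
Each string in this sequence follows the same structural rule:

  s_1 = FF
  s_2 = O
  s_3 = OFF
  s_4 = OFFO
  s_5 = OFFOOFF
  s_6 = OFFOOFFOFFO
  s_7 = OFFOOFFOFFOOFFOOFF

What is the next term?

This is a Fibonacci-style word recurrence s(k) = s(k−1)·s(k−2): e.g. O·FF = OFF.
Continuing: OFFOOFFOFFOOFFOOFF · OFFOOFFOFFO gives term 8.

OFFOOFFOFFOOFFOOFFOFFOOFFOFFO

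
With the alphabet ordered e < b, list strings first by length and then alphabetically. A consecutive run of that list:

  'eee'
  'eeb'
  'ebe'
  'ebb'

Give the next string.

Find the rightmost character of ebb below b, bump it to the next letter, and reset everything to its right to e.

bee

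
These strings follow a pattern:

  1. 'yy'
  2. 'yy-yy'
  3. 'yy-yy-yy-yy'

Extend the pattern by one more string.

Every step duplicates the string with '-' between the halves.
So the next term is two copies of yy-yy-yy-yy with '-' between the halves.

yy-yy-yy-yy-yy-yy-yy-yy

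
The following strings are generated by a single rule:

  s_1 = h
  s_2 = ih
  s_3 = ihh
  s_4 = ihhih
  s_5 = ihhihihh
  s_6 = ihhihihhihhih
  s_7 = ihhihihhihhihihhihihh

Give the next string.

This is a Fibonacci-style word recurrence s(k) = s(k−1)·s(k−2): e.g. ih·h = ihh.
Continuing: ihhihihhihhihihhihihh · ihhihihhihhih gives term 8.

ihhihihhihhihihhihihhihhihihhihhih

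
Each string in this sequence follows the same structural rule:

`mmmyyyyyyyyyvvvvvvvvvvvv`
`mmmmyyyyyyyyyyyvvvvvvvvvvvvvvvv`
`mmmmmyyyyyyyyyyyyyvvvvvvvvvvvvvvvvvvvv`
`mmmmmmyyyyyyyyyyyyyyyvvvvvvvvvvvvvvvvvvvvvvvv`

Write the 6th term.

Reading off run lengths: m runs 3, 4, 5, 6; y runs 9, 11, 13, 15; v runs 12, 16, 20, 24 — each is linear in n, where the shown terms are n = 3, 4, 5, 6.
For term 6, n = 8, so the run lengths are 8, 19, 32.

mmmmmmmmyyyyyyyyyyyyyyyyyyyvvvvvvvvvvvvvvvvvvvvvvvvvvvvvvvv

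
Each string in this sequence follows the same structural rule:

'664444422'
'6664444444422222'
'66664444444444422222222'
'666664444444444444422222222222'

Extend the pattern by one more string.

The n-th term is n+1 6's then 3n+2 4's then 3n-1 2's (n = 1, 2, …).
At n = 5 the blocks have lengths 6, 17, 14.

6666664444444444444444422222222222222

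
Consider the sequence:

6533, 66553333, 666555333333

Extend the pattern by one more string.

6666555533333333

Reading off run lengths: 6 runs 1, 2, 3; 5 runs 1, 2, 3; 3 runs 2, 4, 6 — each is linear in n (n = 1, 2, …).
Setting n = 4 gives 4, 4, 8 characters in each block.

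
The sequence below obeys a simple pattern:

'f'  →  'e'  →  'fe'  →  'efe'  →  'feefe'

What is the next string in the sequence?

efefeefe

From term 3 onward, concatenate the second-to-last term with the last: f·e = fe, e·fe = efe, …
The next term joins efe and feefe.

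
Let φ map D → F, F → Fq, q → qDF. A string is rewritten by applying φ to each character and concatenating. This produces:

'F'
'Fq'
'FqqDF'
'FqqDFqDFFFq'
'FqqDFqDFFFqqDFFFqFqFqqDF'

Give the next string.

FqqDFqDFFFqqDFFFqFqFqqDFqDFFFqFqFqqDFFqqDFFqqDFqDFFFq

Applying the rule to each of the 24 symbols of FqqDFqDFFFqqDFFFqFqFqqDF gives the pieces Fq qDF qDF F Fq qDF F Fq Fq Fq qDF qDF F Fq Fq Fq qDF Fq qDF Fq qDF qDF F Fq, which concatenate to the answer.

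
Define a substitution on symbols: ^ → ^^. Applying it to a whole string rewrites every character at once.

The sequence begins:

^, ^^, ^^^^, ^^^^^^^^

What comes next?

^^^^^^^^^^^^^^^^

Rewriting each symbol of ^^^^^^^^: ^→^^, ^→^^, ^→^^, ^→^^, ^→^^, ^→^^, ^→^^, ^→^^, which concatenates to ^^ ^^ ^^ ^^ ^^ ^^ ^^ ^^.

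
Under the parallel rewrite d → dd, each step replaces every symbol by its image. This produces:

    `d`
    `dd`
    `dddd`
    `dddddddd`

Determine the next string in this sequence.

Apply φ to dddddddd symbol by symbol: d→dd, d→dd, d→dd, d→dd, d→dd, d→dd, d→dd, d→dd; joined: dd dd dd dd dd dd dd dd.

dddddddddddddddd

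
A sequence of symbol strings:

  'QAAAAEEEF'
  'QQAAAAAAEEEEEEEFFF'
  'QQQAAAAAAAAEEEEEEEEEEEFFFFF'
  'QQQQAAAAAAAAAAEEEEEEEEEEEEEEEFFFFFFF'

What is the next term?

QQQQQAAAAAAAAAAAAEEEEEEEEEEEEEEEEEEEFFFFFFFFF

Reading off run lengths: Q runs 1, 2, 3, 4; A runs 4, 6, 8, 10; E runs 3, 7, 11, 15; F runs 1, 3, 5, 7 — each is linear in n (n = 1, 2, …).
For the next term, n = 5, so the run lengths are 5, 12, 19, 9.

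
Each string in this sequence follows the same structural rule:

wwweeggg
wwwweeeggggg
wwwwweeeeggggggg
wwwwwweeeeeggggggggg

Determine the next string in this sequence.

Term n consists of n+1 w's, followed by n e's, followed by 2n-1 g's, where the shown terms are n = 2, 3, 4, 5.
Setting n = 6 gives 7, 6, 11 characters in each block.

wwwwwwweeeeeeggggggggggg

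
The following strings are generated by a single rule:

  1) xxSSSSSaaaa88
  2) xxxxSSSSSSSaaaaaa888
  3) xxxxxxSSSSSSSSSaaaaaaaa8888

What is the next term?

Term n consists of 2n x's, followed by 2n+3 S's, followed by 2n+2 a's, followed by n+1 8's (n = 1, 2, …).
Setting n = 4 gives 8, 11, 10, 5 characters in each block.

xxxxxxxxSSSSSSSSSSSaaaaaaaaaa88888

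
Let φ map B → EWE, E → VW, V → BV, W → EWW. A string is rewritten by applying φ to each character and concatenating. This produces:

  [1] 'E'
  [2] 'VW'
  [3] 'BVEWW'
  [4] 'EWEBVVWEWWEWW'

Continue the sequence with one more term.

Rewriting the 13 symbols of EWEBVVWEWWEWW one by one yields VW EWW VW EWE BV BV EWW VW EWW EWW VW EWW EWW; concatenated:

VWEWWVWEWEBVBVEWWVWEWWEWWVWEWWEWW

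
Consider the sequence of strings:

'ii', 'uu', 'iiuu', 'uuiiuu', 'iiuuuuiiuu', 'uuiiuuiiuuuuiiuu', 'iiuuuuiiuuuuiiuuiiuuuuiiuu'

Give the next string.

Each term (from the third on) is the two preceding terms concatenated in order: term 3 = ii·uu = iiuu.
The next term joins uuiiuuiiuuuuiiuu and iiuuuuiiuuuuiiuuiiuuuuiiuu.

uuiiuuiiuuuuiiuuiiuuuuiiuuuuiiuuiiuuuuiiuu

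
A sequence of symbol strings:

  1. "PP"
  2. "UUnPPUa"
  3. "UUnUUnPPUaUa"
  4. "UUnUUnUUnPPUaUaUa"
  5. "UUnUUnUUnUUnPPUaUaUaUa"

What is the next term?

UUnUUnUUnUUnUUnPPUaUaUaUaUa

Every step adds UUn to the front and Ua to the end of the previous string.
One more step from UUnUUnUUnUUnPPUaUaUaUa gives the answer.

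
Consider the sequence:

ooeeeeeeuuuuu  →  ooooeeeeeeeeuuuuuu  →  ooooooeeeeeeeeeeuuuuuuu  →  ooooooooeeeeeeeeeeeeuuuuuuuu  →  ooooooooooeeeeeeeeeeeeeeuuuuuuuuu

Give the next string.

ooooooooooooeeeeeeeeeeeeeeeeuuuuuuuuuu

Reading off run lengths: o runs 2, 4, 6, 8, 10; e runs 6, 8, 10, 12, 14; u runs 5, 6, 7, 8, 9 — each is linear in n, where the shown terms are n = 2, 3, 4, 5, 6.
At n = 7 the blocks have lengths 12, 16, 10.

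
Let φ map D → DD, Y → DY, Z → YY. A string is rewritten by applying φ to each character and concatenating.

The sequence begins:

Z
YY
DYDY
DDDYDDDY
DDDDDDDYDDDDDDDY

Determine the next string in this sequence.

DDDDDDDDDDDDDDDYDDDDDDDDDDDDDDDY

Applying the rule to each of the 16 symbols of DDDDDDDYDDDDDDDY gives the pieces DD DD DD DD DD DD DD DY DD DD DD DD DD DD DD DY, which concatenate to the answer.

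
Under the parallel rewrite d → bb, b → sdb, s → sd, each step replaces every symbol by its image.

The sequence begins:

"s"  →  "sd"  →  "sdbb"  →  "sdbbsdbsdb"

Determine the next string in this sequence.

sdbbsdbsdbsdbbsdbsdbbsdb

Rewriting each symbol of sdbbsdbsdb: s→sd, d→bb, b→sdb, b→sdb, s→sd, d→bb, b→sdb, s→sd, d→bb, b→sdb, which concatenates to sd bb sdb sdb sd bb sdb sd bb sdb.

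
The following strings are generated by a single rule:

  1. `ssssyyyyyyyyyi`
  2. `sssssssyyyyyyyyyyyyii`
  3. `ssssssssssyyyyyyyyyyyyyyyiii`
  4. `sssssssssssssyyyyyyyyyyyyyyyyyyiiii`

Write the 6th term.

The n-th term is 3n-2 s's then 3n+3 y's then n-1 i's, where the shown terms are n = 2, 3, 4, 5.
For term 6, n = 7, so the run lengths are 19, 24, 6.

sssssssssssssssssssyyyyyyyyyyyyyyyyyyyyyyyyiiiiii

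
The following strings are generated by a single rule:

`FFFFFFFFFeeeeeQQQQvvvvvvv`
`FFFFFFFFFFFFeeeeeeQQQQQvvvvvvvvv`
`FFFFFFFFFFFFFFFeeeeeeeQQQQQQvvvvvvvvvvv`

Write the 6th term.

FFFFFFFFFFFFFFFFFFFFFFFFeeeeeeeeeeQQQQQQQQQvvvvvvvvvvvvvvvvv

Term n consists of 3n F's, followed by n+2 e's, followed by n+1 Q's, followed by 2n+1 v's, where the shown terms are n = 3, 4, 5.
Setting n = 8 gives 24, 10, 9, 17 characters in each block.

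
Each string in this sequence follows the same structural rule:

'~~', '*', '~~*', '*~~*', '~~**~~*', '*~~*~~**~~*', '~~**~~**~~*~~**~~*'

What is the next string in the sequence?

*~~*~~**~~*~~**~~**~~*~~**~~*

From term 3 onward, concatenate the second-to-last term with the last: ~~·* = ~~*, *·~~* = *~~*, …
So term 8 is *~~*~~**~~*·~~**~~**~~*~~**~~*.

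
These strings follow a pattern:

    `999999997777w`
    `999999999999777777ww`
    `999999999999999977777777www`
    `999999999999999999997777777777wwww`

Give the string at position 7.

Term n consists of 4n 9's, followed by 2n 7's, followed by n-1 w's, where the shown terms are n = 2, 3, 4, 5.
For term 7, n = 8, so the run lengths are 32, 16, 7.

999999999999999999999999999999997777777777777777wwwwwww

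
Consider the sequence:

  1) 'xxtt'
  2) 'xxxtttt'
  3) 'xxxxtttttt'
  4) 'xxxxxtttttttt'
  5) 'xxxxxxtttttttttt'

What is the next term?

Term n consists of n+1 x's, followed by 2n t's (n = 1, 2, …).
For the next term, n = 6, so the run lengths are 7, 12.

xxxxxxxtttttttttttt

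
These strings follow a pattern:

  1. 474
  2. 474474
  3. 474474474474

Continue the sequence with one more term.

474474474474474474474474

s(k+1) = s(k)·s(k) — each term doubles the last.
So the next term is two copies of 474474474474.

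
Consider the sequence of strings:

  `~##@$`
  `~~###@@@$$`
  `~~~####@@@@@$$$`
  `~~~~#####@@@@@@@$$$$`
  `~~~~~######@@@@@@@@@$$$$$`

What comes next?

~~~~~~#######@@@@@@@@@@@$$$$$$

Reading off run lengths: ~ runs 1, 2, 3, 4, 5; # runs 2, 3, 4, 5, 6; @ runs 1, 3, 5, 7, 9; $ runs 1, 2, 3, 4, 5 — each is linear in n (n = 1, 2, …).
Setting n = 6 gives 6, 7, 11, 6 characters in each block.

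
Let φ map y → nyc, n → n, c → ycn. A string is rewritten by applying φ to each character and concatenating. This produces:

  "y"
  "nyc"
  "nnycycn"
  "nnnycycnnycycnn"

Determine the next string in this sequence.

Rewriting the 15 symbols of nnnycycnnycycnn one by one yields n n n nyc ycn nyc ycn n n nyc ycn nyc ycn n n; concatenated:

nnnnycycnnycycnnnnycycnnycycnnn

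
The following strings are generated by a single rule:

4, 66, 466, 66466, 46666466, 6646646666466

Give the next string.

466664666646646666466

This is a Fibonacci-style word recurrence s(k) = s(k−2)·s(k−1): e.g. 4·66 = 466.
Continuing: 46666466 · 6646646666466 gives term 7.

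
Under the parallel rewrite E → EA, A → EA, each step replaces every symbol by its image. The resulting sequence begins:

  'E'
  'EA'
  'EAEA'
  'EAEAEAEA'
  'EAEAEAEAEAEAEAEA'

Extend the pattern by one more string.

EAEAEAEAEAEAEAEAEAEAEAEAEAEAEAEA

Applying the rule to each of the 16 symbols of EAEAEAEAEAEAEAEA gives the pieces EA EA EA EA EA EA EA EA EA EA EA EA EA EA EA EA, which concatenate to the answer.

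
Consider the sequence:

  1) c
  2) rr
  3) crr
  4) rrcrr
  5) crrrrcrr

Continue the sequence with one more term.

Each term (from the third on) is the two preceding terms concatenated in order: term 3 = c·rr = crr.
So term 6 is rrcrr·crrrrcrr.

rrcrrcrrrrcrr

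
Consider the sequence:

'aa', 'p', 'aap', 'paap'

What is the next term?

aappaap

From term 3 onward, concatenate the second-to-last term with the last: aa·p = aap, p·aap = paap, …
So term 5 is aap·paap.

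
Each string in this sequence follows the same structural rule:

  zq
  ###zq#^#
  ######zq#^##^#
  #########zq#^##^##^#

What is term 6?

###############zq#^##^##^##^##^#

Every step adds ### to the front and #^# to the end of the previous string.
From #########zq#^##^##^#, 2 further steps: #########zq#^##^##^# → ############zq#^##^##^##^# → (answer).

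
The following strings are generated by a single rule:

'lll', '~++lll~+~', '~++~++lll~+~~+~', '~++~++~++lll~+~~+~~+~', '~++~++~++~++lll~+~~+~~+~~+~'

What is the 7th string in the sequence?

Each term wraps the previous one in ~++ on the left and ~+~ on the right.
From ~++~++~++~++lll~+~~+~~+~~+~, 2 further steps: ~++~++~++~++lll~+~~+~~+~~+~ → ~++~++~++~++~++lll~+~~+~~+~~+~~+~ → (answer).

~++~++~++~++~++~++lll~+~~+~~+~~+~~+~~+~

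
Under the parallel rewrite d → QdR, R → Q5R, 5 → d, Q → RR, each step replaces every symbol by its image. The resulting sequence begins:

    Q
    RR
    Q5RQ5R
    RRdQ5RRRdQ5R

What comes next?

Q5RQ5RQdRRRdQ5RQ5RQ5RQdRRRdQ5R

Apply φ to RRdQ5RRRdQ5R symbol by symbol: R→Q5R, R→Q5R, d→QdR, Q→RR, 5→d, R→Q5R, R→Q5R, R→Q5R, d→QdR, Q→RR, 5→d, R→Q5R; joined: Q5R Q5R QdR RR d Q5R Q5R Q5R QdR RR d Q5R.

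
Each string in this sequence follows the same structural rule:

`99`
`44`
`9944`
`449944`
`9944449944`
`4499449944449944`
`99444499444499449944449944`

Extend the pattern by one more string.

449944994444994499444499444499449944449944

This is a Fibonacci-style word recurrence s(k) = s(k−2)·s(k−1): e.g. 99·44 = 9944.
So term 8 is 4499449944449944·99444499444499449944449944.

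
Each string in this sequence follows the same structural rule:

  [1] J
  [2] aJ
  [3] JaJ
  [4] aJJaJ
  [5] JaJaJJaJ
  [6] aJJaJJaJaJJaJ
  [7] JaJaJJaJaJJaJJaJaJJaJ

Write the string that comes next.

aJJaJJaJaJJaJJaJaJJaJaJJaJJaJaJJaJ

From term 3 onward, concatenate the second-to-last term with the last: J·aJ = JaJ, aJ·JaJ = aJJaJ, …
Continuing: aJJaJJaJaJJaJ · JaJaJJaJaJJaJJaJaJJaJ gives term 8.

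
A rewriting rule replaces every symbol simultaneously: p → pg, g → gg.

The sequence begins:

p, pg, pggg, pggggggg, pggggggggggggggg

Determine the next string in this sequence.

Applying the rule to each of the 16 symbols of pggggggggggggggg gives the pieces pg gg gg gg gg gg gg gg gg gg gg gg gg gg gg gg, which concatenate to the answer.

pggggggggggggggggggggggggggggggg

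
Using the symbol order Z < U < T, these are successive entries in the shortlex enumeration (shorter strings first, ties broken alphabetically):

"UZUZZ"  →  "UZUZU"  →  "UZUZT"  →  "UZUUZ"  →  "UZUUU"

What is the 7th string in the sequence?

UZUTZ

Continuing the enumeration 2 steps past UZUUU: UZUUU → UZUUT → (answer).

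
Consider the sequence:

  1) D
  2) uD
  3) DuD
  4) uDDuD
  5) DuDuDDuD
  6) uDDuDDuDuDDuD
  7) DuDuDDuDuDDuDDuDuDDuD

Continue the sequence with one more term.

uDDuDDuDuDDuDDuDuDDuDuDDuDDuDuDDuD

From term 3 onward, concatenate the second-to-last term with the last: D·uD = DuD, uD·DuD = uDDuD, …
The next term joins uDDuDDuDuDDuD and DuDuDDuDuDDuDDuDuDDuD.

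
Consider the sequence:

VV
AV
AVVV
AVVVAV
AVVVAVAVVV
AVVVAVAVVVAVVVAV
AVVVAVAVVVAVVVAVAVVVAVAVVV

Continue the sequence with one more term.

AVVVAVAVVVAVVVAVAVVVAVAVVVAVVVAVAVVVAVVVAV

This is a Fibonacci-style word recurrence s(k) = s(k−1)·s(k−2): e.g. AV·VV = AVVV.
The next term joins AVVVAVAVVVAVVVAVAVVVAVAVVV and AVVVAVAVVVAVVVAV.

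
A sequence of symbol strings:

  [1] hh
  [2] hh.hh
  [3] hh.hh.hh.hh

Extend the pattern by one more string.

hh.hh.hh.hh.hh.hh.hh.hh

s(k+1) = s(k)·.·s(k) — each term doubles the last with '.' between the halves.
One more doubling of hh.hh.hh.hh gives the answer.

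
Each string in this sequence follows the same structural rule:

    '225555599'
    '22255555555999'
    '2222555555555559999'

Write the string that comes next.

Each string has the form 2^{n} 5^{3n-1} 9^{n}, where the shown terms are n = 2, 3, 4.
Setting n = 5 gives 5, 14, 5 characters in each block.

222225555555555555599999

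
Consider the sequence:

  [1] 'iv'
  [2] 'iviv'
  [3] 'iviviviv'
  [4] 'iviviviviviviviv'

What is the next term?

Every step duplicates the string.
So the next term is two copies of iviviviviviviviv.

iviviviviviviviviviviviviviviviv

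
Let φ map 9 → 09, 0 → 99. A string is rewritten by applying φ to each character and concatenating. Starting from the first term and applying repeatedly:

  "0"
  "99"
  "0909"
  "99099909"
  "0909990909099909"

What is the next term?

Replace each of the 16 characters of 0909990909099909 in place — 99 09 99 09 09 09 99 09 99 09 99 09 09 09 99 09 — and concatenate.

99099909090999099909990909099909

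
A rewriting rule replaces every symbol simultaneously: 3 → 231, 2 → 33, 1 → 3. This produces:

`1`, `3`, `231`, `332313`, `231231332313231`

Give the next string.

332313332313231231332313231332313

Applying the rule to each of the 15 symbols of 231231332313231 gives the pieces 33 231 3 33 231 3 231 231 33 231 3 231 33 231 3, which concatenate to the answer.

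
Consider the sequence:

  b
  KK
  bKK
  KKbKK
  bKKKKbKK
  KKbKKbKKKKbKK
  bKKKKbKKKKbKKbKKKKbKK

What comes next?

KKbKKbKKKKbKKbKKKKbKKKKbKKbKKKKbKK

Each term (from the third on) is the two preceding terms concatenated in order: term 3 = b·KK = bKK.
Continuing: KKbKKbKKKKbKK · bKKKKbKKKKbKKbKKKKbKK gives term 8.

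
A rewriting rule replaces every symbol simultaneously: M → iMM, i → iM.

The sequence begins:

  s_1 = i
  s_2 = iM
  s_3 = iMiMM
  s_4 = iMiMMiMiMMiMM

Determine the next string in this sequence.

Replace each of the 13 characters of iMiMMiMiMMiMM in place — iM iMM iM iMM iMM iM iMM iM iMM iMM iM iMM iMM — and concatenate.

iMiMMiMiMMiMMiMiMMiMiMMiMMiMiMMiMM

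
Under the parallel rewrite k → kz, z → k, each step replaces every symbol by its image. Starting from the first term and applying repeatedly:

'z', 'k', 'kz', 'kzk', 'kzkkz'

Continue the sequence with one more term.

Expanding kzkkz: k→kz, z→k, k→kz, k→kz, z→k. Concatenated: kz k kz kz k.

kzkkzkzk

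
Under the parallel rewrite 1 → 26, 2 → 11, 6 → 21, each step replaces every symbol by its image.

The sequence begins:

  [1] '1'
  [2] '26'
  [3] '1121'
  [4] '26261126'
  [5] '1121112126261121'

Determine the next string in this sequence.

26261126262611261121112126261126

Replace each of the 16 characters of 1121112126261121 in place — 26 26 11 26 26 26 11 26 11 21 11 21 26 26 11 26 — and concatenate.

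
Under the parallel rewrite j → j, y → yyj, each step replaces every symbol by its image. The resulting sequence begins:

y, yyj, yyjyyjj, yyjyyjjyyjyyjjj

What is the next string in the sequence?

φ(yyjyyjjyyjyyjjj) expands symbol-by-symbol to yyj yyj j yyj yyj j j yyj yyj j yyj yyj j j j; joining the 15 pieces gives the next term.

yyjyyjjyyjyyjjjyyjyyjjyyjyyjjjj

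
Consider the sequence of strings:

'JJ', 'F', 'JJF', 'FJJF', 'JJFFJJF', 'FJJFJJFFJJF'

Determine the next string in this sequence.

JJFFJJFFJJFJJFFJJF

This is a Fibonacci-style word recurrence s(k) = s(k−2)·s(k−1): e.g. JJ·F = JJF.
The next term joins JJFFJJF and FJJFJJFFJJF.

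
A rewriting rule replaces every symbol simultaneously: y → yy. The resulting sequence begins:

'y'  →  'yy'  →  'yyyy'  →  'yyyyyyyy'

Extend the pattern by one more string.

yyyyyyyyyyyyyyyy

Expanding yyyyyyyy: y→yy, y→yy, y→yy, y→yy, y→yy, y→yy, y→yy, y→yy. Concatenated: yy yy yy yy yy yy yy yy.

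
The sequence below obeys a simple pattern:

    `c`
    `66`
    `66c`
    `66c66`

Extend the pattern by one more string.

66c6666c

This is a Fibonacci-style word recurrence s(k) = s(k−1)·s(k−2): e.g. 66·c = 66c.
The next term joins 66c66 and 66c.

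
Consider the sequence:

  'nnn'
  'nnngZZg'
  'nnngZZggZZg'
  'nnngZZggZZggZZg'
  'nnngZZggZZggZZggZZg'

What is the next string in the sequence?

Every step adds gZZg to the end: s(k+1) = s(k)·gZZg.
Applying this once more to nnngZZggZZggZZggZZg:

nnngZZggZZggZZggZZggZZg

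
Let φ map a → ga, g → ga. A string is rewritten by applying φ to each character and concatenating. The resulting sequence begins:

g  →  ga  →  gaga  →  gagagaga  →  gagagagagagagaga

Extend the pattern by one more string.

φ(gagagagagagagaga) expands symbol-by-symbol to ga ga ga ga ga ga ga ga ga ga ga ga ga ga ga ga; joining the 16 pieces gives the next term.

gagagagagagagagagagagagagagagaga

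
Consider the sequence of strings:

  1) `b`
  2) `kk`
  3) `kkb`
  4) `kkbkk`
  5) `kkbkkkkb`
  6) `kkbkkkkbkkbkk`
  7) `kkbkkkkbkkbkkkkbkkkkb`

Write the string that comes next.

kkbkkkkbkkbkkkkbkkkkbkkbkkkkbkkbkk

Each term (from the third on) is the previous term followed by the one before it: term 3 = kk·b = kkb.
The next term joins kkbkkkkbkkbkkkkbkkkkb and kkbkkkkbkkbkk.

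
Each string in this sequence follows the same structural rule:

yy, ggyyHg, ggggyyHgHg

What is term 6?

ggggggggggyyHgHgHgHgHg

Each term wraps the previous one in gg on the left and Hg on the right.
From ggggyyHgHg, 3 further steps: ggggyyHgHg → ggggggyyHgHgHg → ggggggggyyHgHgHgHg → (answer).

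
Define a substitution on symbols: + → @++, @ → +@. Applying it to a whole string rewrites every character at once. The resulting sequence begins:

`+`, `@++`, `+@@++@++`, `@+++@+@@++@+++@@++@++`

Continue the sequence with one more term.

Applying the rule to each of the 21 symbols of @+++@+@@++@+++@@++@++ gives the pieces +@ @++ @++ @++ +@ @++ +@ +@ @++ @++ +@ @++ @++ @++ +@ +@ @++ @++ +@ @++ @++, which concatenate to the answer.

+@@++@++@+++@@+++@+@@++@+++@@++@++@+++@+@@++@+++@@++@++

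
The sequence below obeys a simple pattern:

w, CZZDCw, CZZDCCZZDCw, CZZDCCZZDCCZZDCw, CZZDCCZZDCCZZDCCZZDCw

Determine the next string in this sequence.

Each term is the previous one with CZZDC prepended.
Applying this once more to CZZDCCZZDCCZZDCCZZDCw:

CZZDCCZZDCCZZDCCZZDCCZZDCw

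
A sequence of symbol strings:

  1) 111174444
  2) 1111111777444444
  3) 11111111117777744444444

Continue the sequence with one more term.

The n-th term is 3n+1 1's then 2n-1 7's then 2n+2 4's (n = 1, 2, …).
For the next term, n = 4, so the run lengths are 13, 7, 10.

111111111111177777774444444444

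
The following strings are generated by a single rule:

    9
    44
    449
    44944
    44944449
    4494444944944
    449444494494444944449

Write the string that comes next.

Each term (from the third on) is the previous term followed by the one before it: term 3 = 44·9 = 449.
So term 8 is 449444494494444944449·4494444944944.

4494444944944449444494494444944944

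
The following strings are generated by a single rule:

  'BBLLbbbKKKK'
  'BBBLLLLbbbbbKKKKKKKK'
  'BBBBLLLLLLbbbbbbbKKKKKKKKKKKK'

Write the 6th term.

BBBBBBBLLLLLLLLLLLLbbbbbbbbbbbbbKKKKKKKKKKKKKKKKKKKKKKKK

Reading off run lengths: B runs 2, 3, 4; L runs 2, 4, 6; b runs 3, 5, 7; K runs 4, 8, 12 — each is linear in n (n = 1, 2, …).
For term 6, n = 6, so the run lengths are 7, 12, 13, 24.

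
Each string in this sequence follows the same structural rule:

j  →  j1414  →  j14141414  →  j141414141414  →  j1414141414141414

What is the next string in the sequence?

Each term is the previous one with 1414 appended.
One more step from j1414141414141414 gives the answer.

j14141414141414141414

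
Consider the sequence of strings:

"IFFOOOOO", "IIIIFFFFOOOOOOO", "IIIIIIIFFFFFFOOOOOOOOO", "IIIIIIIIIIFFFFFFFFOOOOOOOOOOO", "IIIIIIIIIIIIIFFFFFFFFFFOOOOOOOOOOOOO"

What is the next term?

IIIIIIIIIIIIIIIIFFFFFFFFFFFFOOOOOOOOOOOOOOO

The n-th term is 3n-2 I's then 2n F's then 2n+3 O's (n = 1, 2, …).
Setting n = 6 gives 16, 12, 15 characters in each block.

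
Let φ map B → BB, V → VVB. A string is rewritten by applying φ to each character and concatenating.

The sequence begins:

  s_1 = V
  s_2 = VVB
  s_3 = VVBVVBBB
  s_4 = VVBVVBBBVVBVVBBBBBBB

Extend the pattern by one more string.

Applying the rule to each of the 20 symbols of VVBVVBBBVVBVVBBBBBBB gives the pieces VVB VVB BB VVB VVB BB BB BB VVB VVB BB VVB VVB BB BB BB BB BB BB BB, which concatenate to the answer.

VVBVVBBBVVBVVBBBBBBBVVBVVBBBVVBVVBBBBBBBBBBBBBBB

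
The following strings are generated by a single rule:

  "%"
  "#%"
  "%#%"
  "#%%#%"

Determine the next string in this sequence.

Each term (from the third on) is the two preceding terms concatenated in order: term 3 = %·#% = %#%.
The next term joins %#% and #%%#%.

%#%#%%#%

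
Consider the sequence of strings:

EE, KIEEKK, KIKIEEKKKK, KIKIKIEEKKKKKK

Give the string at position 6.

KIKIKIKIKIEEKKKKKKKKKK

s(k+1) = KI·s(k)·KK, so each term gains KI as a prefix and KK as a suffix.
From KIKIKIEEKKKKKK, 2 further steps: KIKIKIEEKKKKKK → KIKIKIKIEEKKKKKKKK → (answer).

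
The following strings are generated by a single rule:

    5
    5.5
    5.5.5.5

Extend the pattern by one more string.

5.5.5.5.5.5.5.5

Each string is two copies of the previous one joined by '.'.
One more doubling of 5.5.5.5 gives the answer.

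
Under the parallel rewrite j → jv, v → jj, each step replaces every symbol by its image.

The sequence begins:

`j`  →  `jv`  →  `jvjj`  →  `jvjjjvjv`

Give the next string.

jvjjjvjvjvjjjvjj

Expanding jvjjjvjv: j→jv, v→jj, j→jv, j→jv, j→jv, v→jj, j→jv, v→jj. Concatenated: jv jj jv jv jv jj jv jj.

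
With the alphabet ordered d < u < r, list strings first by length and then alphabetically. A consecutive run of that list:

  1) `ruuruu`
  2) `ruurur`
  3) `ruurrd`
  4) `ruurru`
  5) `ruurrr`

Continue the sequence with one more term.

Find the rightmost character of ruurrr below r, bump it to the next letter, and reset everything to its right to d.

rurddd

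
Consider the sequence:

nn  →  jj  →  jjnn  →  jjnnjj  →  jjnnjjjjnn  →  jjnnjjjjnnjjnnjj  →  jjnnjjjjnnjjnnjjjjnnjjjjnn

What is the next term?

Each term (from the third on) is the previous term followed by the one before it: term 3 = jj·nn = jjnn.
Continuing: jjnnjjjjnnjjnnjjjjnnjjjjnn · jjnnjjjjnnjjnnjj gives term 8.

jjnnjjjjnnjjnnjjjjnnjjjjnnjjnnjjjjnnjjnnjj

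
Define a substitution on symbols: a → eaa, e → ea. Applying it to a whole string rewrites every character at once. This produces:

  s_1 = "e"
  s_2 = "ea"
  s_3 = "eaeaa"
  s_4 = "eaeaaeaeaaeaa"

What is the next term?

Applying the rule to each of the 13 symbols of eaeaaeaeaaeaa gives the pieces ea eaa ea eaa eaa ea eaa ea eaa eaa ea eaa eaa, which concatenate to the answer.

eaeaaeaeaaeaaeaeaaeaeaaeaaeaeaaeaa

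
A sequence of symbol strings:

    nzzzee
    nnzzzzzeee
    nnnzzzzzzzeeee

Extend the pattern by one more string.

Reading off run lengths: n runs 1, 2, 3; z runs 3, 5, 7; e runs 2, 3, 4 — each is linear in n (n = 1, 2, …).
For the next term, n = 4, so the run lengths are 4, 9, 5.

nnnnzzzzzzzzzeeeee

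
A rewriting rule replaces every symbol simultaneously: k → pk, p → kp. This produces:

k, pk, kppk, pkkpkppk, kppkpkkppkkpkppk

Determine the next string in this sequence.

pkkpkppkkppkpkkpkppkpkkppkkpkppk

Applying the rule to each of the 16 symbols of kppkpkkppkkpkppk gives the pieces pk kp kp pk kp pk pk kp kp pk pk kp pk kp kp pk, which concatenate to the answer.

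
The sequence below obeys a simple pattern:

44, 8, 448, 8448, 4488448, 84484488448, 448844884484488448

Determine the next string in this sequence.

From term 3 onward, concatenate the second-to-last term with the last: 44·8 = 448, 8·448 = 8448, …
The next term joins 84484488448 and 448844884484488448.

84484488448448844884484488448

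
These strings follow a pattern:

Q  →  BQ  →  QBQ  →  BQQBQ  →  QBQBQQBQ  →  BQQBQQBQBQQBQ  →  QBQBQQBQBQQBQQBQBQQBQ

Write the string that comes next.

Each term (from the third on) is the two preceding terms concatenated in order: term 3 = Q·BQ = QBQ.
The next term joins BQQBQQBQBQQBQ and QBQBQQBQBQQBQQBQBQQBQ.

BQQBQQBQBQQBQQBQBQQBQBQQBQQBQBQQBQ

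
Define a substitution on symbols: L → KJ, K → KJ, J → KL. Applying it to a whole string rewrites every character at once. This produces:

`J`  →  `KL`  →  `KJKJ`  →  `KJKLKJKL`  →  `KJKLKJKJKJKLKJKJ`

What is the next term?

KJKLKJKJKJKLKJKLKJKLKJKJKJKLKJKL

Replace each of the 16 characters of KJKLKJKJKJKLKJKJ in place — KJ KL KJ KJ KJ KL KJ KL KJ KL KJ KJ KJ KL KJ KL — and concatenate.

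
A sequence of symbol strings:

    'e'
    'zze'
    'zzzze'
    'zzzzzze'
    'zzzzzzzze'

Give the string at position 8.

Every step adds zz at the front: s(k+1) = zz·s(k).
From zzzzzzzze, 3 further steps: zzzzzzzze → zzzzzzzzzze → zzzzzzzzzzzze → (answer).

zzzzzzzzzzzzzze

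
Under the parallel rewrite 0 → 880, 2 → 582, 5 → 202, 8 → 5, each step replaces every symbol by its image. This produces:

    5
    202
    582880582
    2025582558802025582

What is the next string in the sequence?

Replace each of the 19 characters of 2025582558802025582 in place — 582 880 582 202 202 5 582 202 202 5 5 880 582 880 582 202 202 5 582 — and concatenate.

5828805822022025582202202558805828805822022025582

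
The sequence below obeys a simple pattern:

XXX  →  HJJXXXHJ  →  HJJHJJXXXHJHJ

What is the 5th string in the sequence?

Each term wraps the previous one in HJJ on the left and HJ on the right.
From HJJHJJXXXHJHJ, 2 further steps: HJJHJJXXXHJHJ → HJJHJJHJJXXXHJHJHJ → (answer).

HJJHJJHJJHJJXXXHJHJHJHJ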